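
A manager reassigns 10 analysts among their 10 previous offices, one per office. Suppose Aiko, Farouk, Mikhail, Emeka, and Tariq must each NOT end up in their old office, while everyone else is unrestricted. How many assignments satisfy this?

2170680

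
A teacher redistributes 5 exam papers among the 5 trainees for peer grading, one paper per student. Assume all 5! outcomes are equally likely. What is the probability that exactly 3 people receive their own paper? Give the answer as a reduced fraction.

1/12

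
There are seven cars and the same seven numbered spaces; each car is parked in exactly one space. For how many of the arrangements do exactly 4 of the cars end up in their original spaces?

70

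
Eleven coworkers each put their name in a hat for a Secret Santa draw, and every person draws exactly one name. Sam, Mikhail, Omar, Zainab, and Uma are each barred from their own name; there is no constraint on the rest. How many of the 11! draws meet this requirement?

25022880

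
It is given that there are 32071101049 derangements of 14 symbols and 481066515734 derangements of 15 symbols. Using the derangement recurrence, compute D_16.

7697064251745

D_16 = (16-1)·(D_15 + D_14) = 15·(481066515734 + 32071101049) = 15·513137616783 = 7697064251745.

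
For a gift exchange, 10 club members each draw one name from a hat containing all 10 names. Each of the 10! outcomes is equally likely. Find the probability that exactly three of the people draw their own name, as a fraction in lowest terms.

Favorable outcomes: C(10,3)·!7 = 120·1854 = 222480.
Total outcomes: 10! = 3628800.
Probability = 222480/3628800 = 103/1680.

103/1680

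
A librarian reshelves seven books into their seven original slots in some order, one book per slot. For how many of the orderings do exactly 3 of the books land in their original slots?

315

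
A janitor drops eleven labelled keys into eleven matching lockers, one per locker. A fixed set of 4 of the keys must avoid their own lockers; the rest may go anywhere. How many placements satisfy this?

27422640

Inclusion-exclusion on the 4 forbidden self-matches:
Σ_{j=0}^{4} (-1)^j C(4,j)(11-j)!
= C(4,0)·11! - C(4,1)·10! + C(4,2)·9! - C(4,3)·8! + C(4,4)·7!
= 39916800 - 14515200 + 2177280 - 161280 + 5040
= 27422640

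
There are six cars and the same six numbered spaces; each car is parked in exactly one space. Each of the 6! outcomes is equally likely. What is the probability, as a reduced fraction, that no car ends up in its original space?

Favorable outcomes: !6 = 265.
Total outcomes: 6! = 720.
Probability = 265/720 = 53/144.

53/144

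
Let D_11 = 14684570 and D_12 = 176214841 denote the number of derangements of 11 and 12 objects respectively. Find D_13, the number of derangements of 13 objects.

2290792932

D_13 = (13-1)·(D_12 + D_11) = 12·(176214841 + 14684570) = 12·190899411 = 2290792932.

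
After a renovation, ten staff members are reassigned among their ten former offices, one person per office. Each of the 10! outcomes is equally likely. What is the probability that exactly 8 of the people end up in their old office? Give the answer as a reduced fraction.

Favorable outcomes: C(10,8)·!2 = 45·1 = 45.
Total outcomes: 10! = 3628800.
Probability = 45/3628800 = 1/80640.

1/80640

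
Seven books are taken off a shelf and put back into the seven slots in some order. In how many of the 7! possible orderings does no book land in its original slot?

1854

Recurrence: !7 = 6·(!6 + !5).
!7 = 6·(265 + 44) = 6·309 = 1854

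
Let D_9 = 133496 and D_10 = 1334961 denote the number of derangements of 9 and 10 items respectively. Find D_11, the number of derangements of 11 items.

D_11 = (11-1)·(D_10 + D_9) = 10·(1334961 + 133496) = 10·1468457 = 14684570.

14684570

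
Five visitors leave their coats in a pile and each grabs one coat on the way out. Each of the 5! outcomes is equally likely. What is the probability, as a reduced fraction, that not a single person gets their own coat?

Favorable outcomes: !5 = 44.
Total outcomes: 5! = 120.
Probability = 44/120 = 11/30.

11/30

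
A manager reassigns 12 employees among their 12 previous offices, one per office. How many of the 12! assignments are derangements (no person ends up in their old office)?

176214841

Use !n = (n-1)(!(n-1) + !(n-2)).
!12 = 11·(14684570 + 1334961) = 11·16019531 = 176214841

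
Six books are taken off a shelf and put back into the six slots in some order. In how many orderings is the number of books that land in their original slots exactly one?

264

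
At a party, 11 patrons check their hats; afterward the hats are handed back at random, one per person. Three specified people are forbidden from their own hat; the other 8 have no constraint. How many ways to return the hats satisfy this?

Let A_j be the event that the j-th constrained one is fixed. By inclusion-exclusion over the 3 events:
Σ_{j=0}^{3} (-1)^j C(3,j)(11-j)!
= C(3,0)·11! - C(3,1)·10! + C(3,2)·9! - C(3,3)·8!
= 39916800 - 10886400 + 1088640 - 40320
= 30078720

30078720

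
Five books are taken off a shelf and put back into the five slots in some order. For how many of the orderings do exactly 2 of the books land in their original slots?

Choose which 2 of the 5 are fixed: C(5,2) = 10.
The remaining 3 must be deranged: !3 = 2.
Total: 10 × 2 = 20.

20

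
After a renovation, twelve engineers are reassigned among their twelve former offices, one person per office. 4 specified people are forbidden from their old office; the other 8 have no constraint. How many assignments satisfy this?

Let A_j be the event that the j-th constrained one is fixed. By inclusion-exclusion over the 4 events:
Σ_{j=0}^{4} (-1)^j C(4,j)(12-j)!
= C(4,0)·12! - C(4,1)·11! + C(4,2)·10! - C(4,3)·9! + C(4,4)·8!
= 479001600 - 159667200 + 21772800 - 1451520 + 40320
= 339696000

339696000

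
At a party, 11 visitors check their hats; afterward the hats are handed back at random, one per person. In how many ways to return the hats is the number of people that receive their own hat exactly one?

14684571

Pick the single fixed position: C(11,1) = 11 ways.
The other 10 form a derangement: !10 = 1334961.
Total: 11 × 1334961 = 14684571.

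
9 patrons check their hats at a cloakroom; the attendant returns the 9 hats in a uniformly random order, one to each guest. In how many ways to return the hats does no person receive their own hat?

The subfactorial !9 = [9!/e] (nearest integer).
9! = 362880, and 362880/e ≈ 133496.09, so !9 = 133496.

133496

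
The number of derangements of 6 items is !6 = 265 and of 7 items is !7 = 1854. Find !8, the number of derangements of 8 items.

!8 = (8-1)·(!7 + !6) = 7·(1854 + 265) = 7·2119 = 14833.

14833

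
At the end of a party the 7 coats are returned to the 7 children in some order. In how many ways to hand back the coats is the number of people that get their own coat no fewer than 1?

3186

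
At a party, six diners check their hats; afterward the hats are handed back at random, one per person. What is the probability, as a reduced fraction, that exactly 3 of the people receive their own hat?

Favorable outcomes: C(6,3)·!3 = 20·2 = 40.
Total outcomes: 6! = 720.
Probability = 40/720 = 1/18.

1/18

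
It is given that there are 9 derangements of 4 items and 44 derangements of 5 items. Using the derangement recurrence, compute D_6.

265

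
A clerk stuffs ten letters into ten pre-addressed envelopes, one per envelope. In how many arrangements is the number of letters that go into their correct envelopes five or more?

13264

Sum C(10,i)·!(10-i) for i = 5..10:
  i=5: C(10,5)·!5 = 252·44 = 11088
  i=6: C(10,6)·!4 = 210·9 = 1890
  i=7: C(10,7)·!3 = 120·2 = 240
  i=8: C(10,8)·!2 = 45·1 = 45
  i=9: C(10,9)·!1 = 10·0 = 0
  i=10: C(10,10)·!0 = 1·1 = 1
Total = 13264.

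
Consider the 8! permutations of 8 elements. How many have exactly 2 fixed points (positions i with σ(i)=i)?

7420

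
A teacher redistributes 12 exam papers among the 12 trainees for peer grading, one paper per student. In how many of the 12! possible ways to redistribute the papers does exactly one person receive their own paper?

176214840

Choose which one of the 12 is fixed: C(12,1) = 12.
The other 11 form a derangement: !11 = 14684570.
Total: 12 × 14684570 = 176214840.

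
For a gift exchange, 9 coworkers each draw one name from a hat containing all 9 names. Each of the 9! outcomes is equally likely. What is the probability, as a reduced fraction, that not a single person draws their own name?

Favorable outcomes: !9 = 133496.
Total outcomes: 9! = 362880.
Probability = 133496/362880 = 16687/45360.

16687/45360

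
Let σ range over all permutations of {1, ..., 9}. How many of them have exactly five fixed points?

1134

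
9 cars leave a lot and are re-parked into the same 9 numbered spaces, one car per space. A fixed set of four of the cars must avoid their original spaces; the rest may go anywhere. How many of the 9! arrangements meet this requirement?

229080

Let A_j be the event that the j-th constrained one is fixed. By inclusion-exclusion over the 4 events:
Σ_{j=0}^{4} (-1)^j C(4,j)(9-j)!
= C(4,0)·9! - C(4,1)·8! + C(4,2)·7! - C(4,3)·6! + C(4,4)·5!
= 362880 - 161280 + 30240 - 2880 + 120
= 229080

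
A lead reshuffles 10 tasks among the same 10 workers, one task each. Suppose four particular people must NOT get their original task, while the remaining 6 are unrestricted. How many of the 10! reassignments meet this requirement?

2399760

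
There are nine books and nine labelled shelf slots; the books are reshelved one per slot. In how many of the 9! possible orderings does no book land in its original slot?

!9 = 9! · Σ_{k=0}^{9} (-1)^k/k!
= 9! - 9!/1! + 9!/2! - 9!/3! + 9!/4! - 9!/5! + 9!/6! - 9!/7! + 9!/8! - 9!/9!
= 362880 - 362880 + 181440 - 60480 + 15120 - 3024 + 504 - 72 + 9 - 1
= 133496

133496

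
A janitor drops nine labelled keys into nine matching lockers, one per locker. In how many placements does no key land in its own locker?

133496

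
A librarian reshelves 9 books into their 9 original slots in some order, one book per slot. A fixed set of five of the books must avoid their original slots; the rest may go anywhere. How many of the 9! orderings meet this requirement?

205056

Let A_j be the event that the j-th constrained one is fixed. By inclusion-exclusion over the 5 events:
Σ_{j=0}^{5} (-1)^j C(5,j)(9-j)!
= C(5,0)·9! - C(5,1)·8! + C(5,2)·7! - C(5,3)·6! + C(5,4)·5! - C(5,5)·4!
= 362880 - 201600 + 50400 - 7200 + 600 - 24
= 205056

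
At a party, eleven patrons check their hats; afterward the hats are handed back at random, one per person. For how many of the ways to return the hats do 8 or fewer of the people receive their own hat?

39916744

# with exactly i fixed is C(11,i)·!(11-i); sum over i=0..8:
  i=0: C(11,0)·!11 = 1·14684570 = 14684570
  i=1: C(11,1)·!10 = 11·1334961 = 14684571
  i=2: C(11,2)·!9 = 55·133496 = 7342280
  i=3: C(11,3)·!8 = 165·14833 = 2447445
  i=4: C(11,4)·!7 = 330·1854 = 611820
  i=5: C(11,5)·!6 = 462·265 = 122430
  i=6: C(11,6)·!5 = 462·44 = 20328
  i=7: C(11,7)·!4 = 330·9 = 2970
  i=8: C(11,8)·!3 = 165·2 = 330
Total = 39916744.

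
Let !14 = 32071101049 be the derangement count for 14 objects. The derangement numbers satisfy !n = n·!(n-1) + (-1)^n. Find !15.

!15 = 15·32071101049 - 1 = 481066515734.

481066515734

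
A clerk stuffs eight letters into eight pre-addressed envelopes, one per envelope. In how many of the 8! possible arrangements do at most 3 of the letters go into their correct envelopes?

Sum C(8,i)·!(8-i) for i = 0..3:
  i=0: C(8,0)·!8 = 1·14833 = 14833
  i=1: C(8,1)·!7 = 8·1854 = 14832
  i=2: C(8,2)·!6 = 28·265 = 7420
  i=3: C(8,3)·!5 = 56·44 = 2464
Total = 39549.

39549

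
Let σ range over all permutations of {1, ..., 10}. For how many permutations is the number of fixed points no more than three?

# with exactly i fixed is C(10,i)·!(10-i); sum over i=0..3:
  i=0: C(10,0)·!10 = 1·1334961 = 1334961
  i=1: C(10,1)·!9 = 10·133496 = 1334960
  i=2: C(10,2)·!8 = 45·14833 = 667485
  i=3: C(10,3)·!7 = 120·1854 = 222480
Total = 3559886.

3559886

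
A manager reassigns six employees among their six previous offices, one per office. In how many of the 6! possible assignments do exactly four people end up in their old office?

15

Pick the 4 fixed positions: C(6,4) = 15 ways.
The other 2 form a derangement: !2 = 1.
Total: 15 × 1 = 15.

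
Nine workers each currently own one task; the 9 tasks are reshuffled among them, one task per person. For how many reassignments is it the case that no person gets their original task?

!9 = 9! · Σ_{k=0}^{9} (-1)^k/k!
= 9! - 9!/1! + 9!/2! - 9!/3! + 9!/4! - 9!/5! + 9!/6! - 9!/7! + 9!/8! - 9!/9!
= 362880 - 362880 + 181440 - 60480 + 15120 - 3024 + 504 - 72 + 9 - 1
= 133496

133496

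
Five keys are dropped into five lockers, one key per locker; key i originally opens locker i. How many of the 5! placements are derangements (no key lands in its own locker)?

44

The number of derangements of 5 is !5 = Σ_{k=0}^{5} (-1)^k·5!/k!
= 5! - 5!/1! + 5!/2! - 5!/3! + 5!/4! - 5!/5!
= 120 - 120 + 60 - 20 + 5 - 1
= 44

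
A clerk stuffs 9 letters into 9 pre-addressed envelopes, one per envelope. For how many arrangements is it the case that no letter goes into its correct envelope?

133496

By inclusion-exclusion, !9 = Σ (-1)^k · 9!/k! for k=0..9
= 9! - 9!/1! + 9!/2! - 9!/3! + 9!/4! - 9!/5! + 9!/6! - 9!/7! + 9!/8! - 9!/9!
= 362880 - 362880 + 181440 - 60480 + 15120 - 3024 + 504 - 72 + 9 - 1
= 133496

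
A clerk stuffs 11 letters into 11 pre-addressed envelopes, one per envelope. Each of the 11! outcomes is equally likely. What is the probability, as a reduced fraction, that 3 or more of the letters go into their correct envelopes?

Favorable outcomes: Σ_{i≥3} C(11,i)·!(11-i) = 165·14833 + 330·1854 + 462·265 + 462·44 + 330·9 + 165·2 + 55·1 + 11·0 + 1·1 = 3205379.
Total outcomes: 11! = 39916800.
Probability = 3205379/39916800 = 3205379/39916800.

3205379/39916800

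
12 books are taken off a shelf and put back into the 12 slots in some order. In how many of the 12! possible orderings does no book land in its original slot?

176214841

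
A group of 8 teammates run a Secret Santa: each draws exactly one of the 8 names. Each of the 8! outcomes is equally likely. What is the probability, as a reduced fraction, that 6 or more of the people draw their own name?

29/40320

Favorable outcomes: Σ_{i≥6} C(8,i)·!(8-i) = 28·1 + 8·0 + 1·1 = 29.
Total outcomes: 8! = 40320.
Probability = 29/40320 = 29/40320.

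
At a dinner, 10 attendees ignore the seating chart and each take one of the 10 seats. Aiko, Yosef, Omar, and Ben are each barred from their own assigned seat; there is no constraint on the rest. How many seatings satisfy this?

2399760

Inclusion-exclusion on the 4 forbidden self-matches:
Σ_{j=0}^{4} (-1)^j C(4,j)(10-j)!
= C(4,0)·10! - C(4,1)·9! + C(4,2)·8! - C(4,3)·7! + C(4,4)·6!
= 3628800 - 1451520 + 241920 - 20160 + 720
= 2399760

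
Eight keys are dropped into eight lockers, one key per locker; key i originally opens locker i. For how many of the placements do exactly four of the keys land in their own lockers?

Pick the 4 fixed positions: C(8,4) = 70 ways.
The other 4 form a derangement: !4 = 9.
Total: 70 × 9 = 630.

630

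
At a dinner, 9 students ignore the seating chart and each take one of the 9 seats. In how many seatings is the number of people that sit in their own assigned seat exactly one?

133497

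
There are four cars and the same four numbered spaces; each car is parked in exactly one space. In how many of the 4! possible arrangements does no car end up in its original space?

9

!4 = 4! · Σ_{k=0}^{4} (-1)^k/k!
= 4! - 4!/1! + 4!/2! - 4!/3! + 4!/4!
= 24 - 24 + 12 - 4 + 1
= 9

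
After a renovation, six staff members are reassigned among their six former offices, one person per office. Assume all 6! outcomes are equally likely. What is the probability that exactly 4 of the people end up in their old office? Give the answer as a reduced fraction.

1/48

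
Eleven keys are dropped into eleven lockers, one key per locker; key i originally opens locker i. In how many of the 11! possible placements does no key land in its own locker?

By inclusion-exclusion, !11 = Σ (-1)^k · 11!/k! for k=0..11
= 11! - 11!/1! + 11!/2! - 11!/3! + 11!/4! - 11!/5! + 11!/6! - 11!/7! + 11!/8! - 11!/9! + 11!/10! - 11!/11!
= 39916800 - 39916800 + 19958400 - 6652800 + 1663200 - 332640 + 55440 - 7920 + 990 - 110 + 11 - 1
= 14684570

14684570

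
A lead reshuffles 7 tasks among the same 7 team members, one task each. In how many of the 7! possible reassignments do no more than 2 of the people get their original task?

4633

Sum C(7,i)·!(7-i) for i = 0..2:
  i=0: C(7,0)·!7 = 1·1854 = 1854
  i=1: C(7,1)·!6 = 7·265 = 1855
  i=2: C(7,2)·!5 = 21·44 = 924
Total = 4633.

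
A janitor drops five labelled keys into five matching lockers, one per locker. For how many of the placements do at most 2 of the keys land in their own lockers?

# with exactly i fixed is C(5,i)·!(5-i); sum over i=0..2:
  i=0: C(5,0)·!5 = 1·44 = 44
  i=1: C(5,1)·!4 = 5·9 = 45
  i=2: C(5,2)·!3 = 10·2 = 20
Total = 109.

109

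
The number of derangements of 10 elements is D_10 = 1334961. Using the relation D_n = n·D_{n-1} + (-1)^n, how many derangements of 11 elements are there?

14684570

D_11 = 11·1334961 - 1 = 14684570.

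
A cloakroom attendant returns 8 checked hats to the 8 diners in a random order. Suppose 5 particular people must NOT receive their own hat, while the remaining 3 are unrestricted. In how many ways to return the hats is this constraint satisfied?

21234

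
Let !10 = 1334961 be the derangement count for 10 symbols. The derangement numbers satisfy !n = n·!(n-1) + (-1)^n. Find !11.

14684570

!11 = 11·1334961 - 1 = 14684570.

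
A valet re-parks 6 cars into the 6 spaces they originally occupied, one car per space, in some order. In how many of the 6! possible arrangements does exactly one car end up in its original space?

264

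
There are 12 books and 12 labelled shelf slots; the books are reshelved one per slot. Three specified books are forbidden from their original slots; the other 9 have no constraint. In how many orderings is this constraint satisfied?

369774720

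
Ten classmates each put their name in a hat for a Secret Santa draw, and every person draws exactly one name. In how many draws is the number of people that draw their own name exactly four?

Pick the 4 fixed positions: C(10,4) = 210 ways.
The remaining 6 must be deranged: !6 = 265.
Total: 210 × 265 = 55650.

55650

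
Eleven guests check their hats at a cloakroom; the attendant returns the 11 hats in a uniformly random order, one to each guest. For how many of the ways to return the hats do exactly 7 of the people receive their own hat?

2970

Pick the 7 fixed positions: C(11,7) = 330 ways.
The remaining 4 must be deranged: !4 = 9.
Total: 330 × 9 = 2970.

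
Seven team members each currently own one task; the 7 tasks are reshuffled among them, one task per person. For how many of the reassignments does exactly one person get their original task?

Choose which one of the 7 is fixed: C(7,1) = 7.
The remaining 6 must be deranged: !6 = 265.
Total: 7 × 265 = 1855.

1855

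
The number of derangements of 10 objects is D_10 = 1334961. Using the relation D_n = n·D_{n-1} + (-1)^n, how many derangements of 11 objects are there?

D_11 = 11·1334961 - 1 = 14684570.

14684570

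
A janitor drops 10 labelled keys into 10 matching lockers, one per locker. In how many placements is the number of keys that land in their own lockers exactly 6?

Pick the 6 fixed positions: C(10,6) = 210 ways.
The remaining 4 must be deranged: !4 = 9.
Total: 210 × 9 = 1890.

1890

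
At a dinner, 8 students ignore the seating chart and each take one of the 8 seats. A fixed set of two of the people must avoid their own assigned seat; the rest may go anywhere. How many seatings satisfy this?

30960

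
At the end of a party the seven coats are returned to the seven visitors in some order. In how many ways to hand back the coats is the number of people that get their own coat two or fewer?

4633

Sum C(7,i)·!(7-i) for i = 0..2:
  i=0: C(7,0)·!7 = 1·1854 = 1854
  i=1: C(7,1)·!6 = 7·265 = 1855
  i=2: C(7,2)·!5 = 21·44 = 924
Total = 4633.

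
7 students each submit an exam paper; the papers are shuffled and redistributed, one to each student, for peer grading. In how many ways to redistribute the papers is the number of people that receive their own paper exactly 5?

Pick the 5 fixed positions: C(7,5) = 21 ways.
The other 2 form a derangement: !2 = 1.
Total: 21 × 1 = 21.

21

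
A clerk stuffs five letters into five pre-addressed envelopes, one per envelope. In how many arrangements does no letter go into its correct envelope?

44

!5 = 5! · Σ_{k=0}^{5} (-1)^k/k!
= 5! - 5!/1! + 5!/2! - 5!/3! + 5!/4! - 5!/5!
= 120 - 120 + 60 - 20 + 5 - 1
= 44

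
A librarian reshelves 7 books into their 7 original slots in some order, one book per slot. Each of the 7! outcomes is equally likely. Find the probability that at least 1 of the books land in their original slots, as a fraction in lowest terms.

177/280

Favorable outcomes: Σ_{i≥1} C(7,i)·!(7-i) = 7·265 + 21·44 + 35·9 + 35·2 + 21·1 + 7·0 + 1·1 = 3186.
Total outcomes: 7! = 5040.
Probability = 3186/5040 = 177/280.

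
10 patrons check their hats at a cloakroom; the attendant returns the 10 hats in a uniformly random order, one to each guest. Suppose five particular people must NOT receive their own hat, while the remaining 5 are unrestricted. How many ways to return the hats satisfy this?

Inclusion-exclusion on the 5 forbidden self-matches:
Σ_{j=0}^{5} (-1)^j C(5,j)(10-j)!
= C(5,0)·10! - C(5,1)·9! + C(5,2)·8! - C(5,3)·7! + C(5,4)·6! - C(5,5)·5!
= 3628800 - 1814400 + 403200 - 50400 + 3600 - 120
= 2170680

2170680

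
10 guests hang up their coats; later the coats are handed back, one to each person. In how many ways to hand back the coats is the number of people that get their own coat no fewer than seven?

286

# with exactly i fixed is C(10,i)·!(10-i); sum over i=7..10:
  i=7: C(10,7)·!3 = 120·2 = 240
  i=8: C(10,8)·!2 = 45·1 = 45
  i=9: C(10,9)·!1 = 10·0 = 0
  i=10: C(10,10)·!0 = 1·1 = 1
Total = 286.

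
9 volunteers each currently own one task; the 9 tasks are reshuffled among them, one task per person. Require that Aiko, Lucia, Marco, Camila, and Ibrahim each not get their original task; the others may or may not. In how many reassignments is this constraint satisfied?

Inclusion-exclusion on the 5 forbidden self-matches:
Σ_{j=0}^{5} (-1)^j C(5,j)(9-j)!
= C(5,0)·9! - C(5,1)·8! + C(5,2)·7! - C(5,3)·6! + C(5,4)·5! - C(5,5)·4!
= 362880 - 201600 + 50400 - 7200 + 600 - 24
= 205056

205056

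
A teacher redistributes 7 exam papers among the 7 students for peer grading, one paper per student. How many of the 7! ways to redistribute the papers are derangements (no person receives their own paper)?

The subfactorial !7 = [7!/e] (nearest integer).
7! = 5040, and 5040/e ≈ 1854.11, so !7 = 1854.

1854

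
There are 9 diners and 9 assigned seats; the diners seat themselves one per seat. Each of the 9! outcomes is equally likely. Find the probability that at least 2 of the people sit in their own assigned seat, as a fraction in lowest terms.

95887/362880

Favorable outcomes: Σ_{i≥2} C(9,i)·!(9-i) = 36·1854 + 84·265 + 126·44 + 126·9 + 84·2 + 36·1 + 9·0 + 1·1 = 95887.
Total outcomes: 9! = 362880.
Probability = 95887/362880 = 95887/362880.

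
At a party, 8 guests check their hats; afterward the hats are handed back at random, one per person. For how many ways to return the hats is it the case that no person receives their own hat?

14833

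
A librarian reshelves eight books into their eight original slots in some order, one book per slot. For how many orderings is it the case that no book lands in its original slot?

By inclusion-exclusion, !8 = Σ (-1)^k · 8!/k! for k=0..8
= 8! - 8!/1! + 8!/2! - 8!/3! + 8!/4! - 8!/5! + 8!/6! - 8!/7! + 8!/8!
= 40320 - 40320 + 20160 - 6720 + 1680 - 336 + 56 - 8 + 1
= 14833

14833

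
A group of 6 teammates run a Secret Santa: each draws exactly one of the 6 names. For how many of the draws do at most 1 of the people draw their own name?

529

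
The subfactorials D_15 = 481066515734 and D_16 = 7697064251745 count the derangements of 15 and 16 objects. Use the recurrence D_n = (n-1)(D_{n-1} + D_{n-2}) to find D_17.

D_17 = (17-1)·(D_16 + D_15) = 16·(7697064251745 + 481066515734) = 16·8178130767479 = 130850092279664.

130850092279664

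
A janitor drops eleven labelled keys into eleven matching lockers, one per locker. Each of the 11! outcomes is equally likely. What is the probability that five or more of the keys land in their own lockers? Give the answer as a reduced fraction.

73057/19958400

Favorable outcomes: Σ_{i≥5} C(11,i)·!(11-i) = 462·265 + 462·44 + 330·9 + 165·2 + 55·1 + 11·0 + 1·1 = 146114.
Total outcomes: 11! = 39916800.
Probability = 146114/39916800 = 73057/19958400.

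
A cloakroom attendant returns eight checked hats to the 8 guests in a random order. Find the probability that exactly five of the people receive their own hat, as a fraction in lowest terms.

1/360

Favorable outcomes: C(8,5)·!3 = 56·2 = 112.
Total outcomes: 8! = 40320.
Probability = 112/40320 = 1/360.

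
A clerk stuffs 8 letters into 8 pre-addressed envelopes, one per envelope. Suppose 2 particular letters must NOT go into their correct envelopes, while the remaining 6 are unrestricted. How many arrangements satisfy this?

30960

Let A_j be the event that the j-th constrained one is fixed. By inclusion-exclusion over the 2 events:
Σ_{j=0}^{2} (-1)^j C(2,j)(8-j)!
= C(2,0)·8! - C(2,1)·7! + C(2,2)·6!
= 40320 - 10080 + 720
= 30960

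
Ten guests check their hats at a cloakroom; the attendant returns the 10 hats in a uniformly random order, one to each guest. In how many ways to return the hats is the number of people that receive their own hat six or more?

Sum C(10,i)·!(10-i) for i = 6..10:
  i=6: C(10,6)·!4 = 210·9 = 1890
  i=7: C(10,7)·!3 = 120·2 = 240
  i=8: C(10,8)·!2 = 45·1 = 45
  i=9: C(10,9)·!1 = 10·0 = 0
  i=10: C(10,10)·!0 = 1·1 = 1
Total = 2176.

2176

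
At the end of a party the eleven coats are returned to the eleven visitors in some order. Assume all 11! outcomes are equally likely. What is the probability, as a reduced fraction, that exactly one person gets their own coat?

16481/44800

Favorable outcomes: C(11,1)·!10 = 11·1334961 = 14684571.
Total outcomes: 11! = 39916800.
Probability = 14684571/39916800 = 16481/44800.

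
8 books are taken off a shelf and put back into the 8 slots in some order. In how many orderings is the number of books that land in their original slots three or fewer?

# with exactly i fixed is C(8,i)·!(8-i); sum over i=0..3:
  i=0: C(8,0)·!8 = 1·14833 = 14833
  i=1: C(8,1)·!7 = 8·1854 = 14832
  i=2: C(8,2)·!6 = 28·265 = 7420
  i=3: C(8,3)·!5 = 56·44 = 2464
Total = 39549.

39549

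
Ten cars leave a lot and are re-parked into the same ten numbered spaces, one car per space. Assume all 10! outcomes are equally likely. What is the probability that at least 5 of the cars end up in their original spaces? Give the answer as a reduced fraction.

Favorable outcomes: Σ_{i≥5} C(10,i)·!(10-i) = 252·44 + 210·9 + 120·2 + 45·1 + 10·0 + 1·1 = 13264.
Total outcomes: 10! = 3628800.
Probability = 13264/3628800 = 829/226800.

829/226800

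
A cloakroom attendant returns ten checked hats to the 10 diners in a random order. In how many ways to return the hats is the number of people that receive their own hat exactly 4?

55650

Pick the 4 fixed positions: C(10,4) = 210 ways.
The remaining 6 must be deranged: !6 = 265.
Total: 210 × 265 = 55650.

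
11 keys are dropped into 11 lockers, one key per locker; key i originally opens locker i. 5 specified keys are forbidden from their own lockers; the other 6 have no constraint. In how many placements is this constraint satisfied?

25022880

Let A_j be the event that the j-th constrained one is fixed. By inclusion-exclusion over the 5 events:
Σ_{j=0}^{5} (-1)^j C(5,j)(11-j)!
= C(5,0)·11! - C(5,1)·10! + C(5,2)·9! - C(5,3)·8! + C(5,4)·7! - C(5,5)·6!
= 39916800 - 18144000 + 3628800 - 403200 + 25200 - 720
= 25022880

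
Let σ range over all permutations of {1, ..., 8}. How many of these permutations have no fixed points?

14833

Use !n = (n-1)(!(n-1) + !(n-2)).
!8 = 7·(1854 + 265) = 7·2119 = 14833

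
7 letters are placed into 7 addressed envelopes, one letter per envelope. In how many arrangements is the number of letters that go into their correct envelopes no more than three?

4948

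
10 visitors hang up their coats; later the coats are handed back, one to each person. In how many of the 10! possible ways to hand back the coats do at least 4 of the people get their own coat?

Sum C(10,i)·!(10-i) for i = 4..10:
  i=4: C(10,4)·!6 = 210·265 = 55650
  i=5: C(10,5)·!5 = 252·44 = 11088
  i=6: C(10,6)·!4 = 210·9 = 1890
  i=7: C(10,7)·!3 = 120·2 = 240
  i=8: C(10,8)·!2 = 45·1 = 45
  i=9: C(10,9)·!1 = 10·0 = 0
  i=10: C(10,10)·!0 = 1·1 = 1
Total = 68914.

68914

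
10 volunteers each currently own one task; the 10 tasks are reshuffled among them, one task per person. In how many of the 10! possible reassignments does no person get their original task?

The subfactorial !10 = [10!/e] (nearest integer).
10! = 3628800, and 3628800/e ≈ 1334960.92, so !10 = 1334961.

1334961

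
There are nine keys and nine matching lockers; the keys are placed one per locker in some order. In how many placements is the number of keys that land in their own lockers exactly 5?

Pick the 5 fixed positions: C(9,5) = 126 ways.
The remaining 4 must be deranged: !4 = 9.
Total: 126 × 9 = 1134.

1134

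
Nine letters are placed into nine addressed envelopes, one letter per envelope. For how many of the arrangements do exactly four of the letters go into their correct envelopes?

5544

Pick the 4 fixed positions: C(9,4) = 126 ways.
The other 5 form a derangement: !5 = 44.
Total: 126 × 44 = 5544.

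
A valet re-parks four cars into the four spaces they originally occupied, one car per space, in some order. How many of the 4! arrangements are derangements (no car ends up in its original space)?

Recurrence: !4 = 3·(!3 + !2).
!4 = 3·(2 + 1) = 3·3 = 9

9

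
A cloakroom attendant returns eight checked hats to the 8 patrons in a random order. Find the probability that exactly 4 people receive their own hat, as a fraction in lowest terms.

1/64

Favorable outcomes: C(8,4)·!4 = 70·9 = 630.
Total outcomes: 8! = 40320.
Probability = 630/40320 = 1/64.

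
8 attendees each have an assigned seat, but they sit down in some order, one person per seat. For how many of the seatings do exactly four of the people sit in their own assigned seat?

Choose which 4 of the 8 are fixed: C(8,4) = 70.
The remaining 4 must be deranged: !4 = 9.
Total: 70 × 9 = 630.

630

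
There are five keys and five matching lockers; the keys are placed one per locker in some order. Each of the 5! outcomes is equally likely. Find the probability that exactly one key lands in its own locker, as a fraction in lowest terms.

3/8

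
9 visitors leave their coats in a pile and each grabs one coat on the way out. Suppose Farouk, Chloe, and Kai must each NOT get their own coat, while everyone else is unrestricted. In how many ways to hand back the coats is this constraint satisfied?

256320

Let A_j be the event that the j-th constrained one is fixed. By inclusion-exclusion over the 3 events:
Σ_{j=0}^{3} (-1)^j C(3,j)(9-j)!
= C(3,0)·9! - C(3,1)·8! + C(3,2)·7! - C(3,3)·6!
= 362880 - 120960 + 15120 - 720
= 256320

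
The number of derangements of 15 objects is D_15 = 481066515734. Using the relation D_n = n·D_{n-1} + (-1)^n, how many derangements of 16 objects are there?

D_16 = 16·481066515734 + 1 = 7697064251745.

7697064251745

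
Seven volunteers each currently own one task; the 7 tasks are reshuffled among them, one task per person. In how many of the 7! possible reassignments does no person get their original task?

1854

The subfactorial !7 = [7!/e] (nearest integer).
7! = 5040, and 5040/e ≈ 1854.11, so !7 = 1854.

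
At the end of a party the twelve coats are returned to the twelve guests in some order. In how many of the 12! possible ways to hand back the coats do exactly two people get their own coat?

88107426

Choose which 2 of the 12 are fixed: C(12,2) = 66.
The other 10 form a derangement: !10 = 1334961.
Total: 66 × 1334961 = 88107426.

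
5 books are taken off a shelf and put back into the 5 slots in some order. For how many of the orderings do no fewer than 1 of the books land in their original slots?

76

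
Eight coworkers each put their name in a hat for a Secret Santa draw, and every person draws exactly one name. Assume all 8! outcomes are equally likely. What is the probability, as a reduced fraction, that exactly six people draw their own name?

1/1440

Favorable outcomes: C(8,6)·!2 = 28·1 = 28.
Total outcomes: 8! = 40320.
Probability = 28/40320 = 1/1440.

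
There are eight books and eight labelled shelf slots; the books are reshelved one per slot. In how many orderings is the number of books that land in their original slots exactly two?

7420

Choose which 2 of the 8 are fixed: C(8,2) = 28.
The remaining 6 must be deranged: !6 = 265.
Total: 28 × 265 = 7420.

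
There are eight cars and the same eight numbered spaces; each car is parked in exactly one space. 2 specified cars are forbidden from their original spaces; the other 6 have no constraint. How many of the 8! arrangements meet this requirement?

30960

Let A_j be the event that the j-th constrained one is fixed. By inclusion-exclusion over the 2 events:
Σ_{j=0}^{2} (-1)^j C(2,j)(8-j)!
= C(2,0)·8! - C(2,1)·7! + C(2,2)·6!
= 40320 - 10080 + 720
= 30960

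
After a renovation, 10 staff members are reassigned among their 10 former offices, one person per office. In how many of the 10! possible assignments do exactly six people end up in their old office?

Choose which 6 of the 10 are fixed: C(10,6) = 210.
The remaining 4 must be deranged: !4 = 9.
Total: 210 × 9 = 1890.

1890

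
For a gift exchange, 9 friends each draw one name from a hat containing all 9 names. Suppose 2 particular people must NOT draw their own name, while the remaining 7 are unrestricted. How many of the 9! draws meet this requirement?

Inclusion-exclusion on the 2 forbidden self-matches:
Σ_{j=0}^{2} (-1)^j C(2,j)(9-j)!
= C(2,0)·9! - C(2,1)·8! + C(2,2)·7!
= 362880 - 80640 + 5040
= 287280

287280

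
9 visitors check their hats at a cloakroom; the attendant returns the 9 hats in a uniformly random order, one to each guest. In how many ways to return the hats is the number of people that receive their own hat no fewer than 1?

Sum C(9,i)·!(9-i) for i = 1..9:
  i=1: C(9,1)·!8 = 9·14833 = 133497
  i=2: C(9,2)·!7 = 36·1854 = 66744
  i=3: C(9,3)·!6 = 84·265 = 22260
  i=4: C(9,4)·!5 = 126·44 = 5544
  i=5: C(9,5)·!4 = 126·9 = 1134
  i=6: C(9,6)·!3 = 84·2 = 168
  i=7: C(9,7)·!2 = 36·1 = 36
  i=8: C(9,8)·!1 = 9·0 = 0
  i=9: C(9,9)·!0 = 1·1 = 1
Total = 229384.

229384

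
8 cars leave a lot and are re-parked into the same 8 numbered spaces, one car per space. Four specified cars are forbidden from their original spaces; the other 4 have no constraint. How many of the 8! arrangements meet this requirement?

Let A_j be the event that the j-th constrained one is fixed. By inclusion-exclusion over the 4 events:
Σ_{j=0}^{4} (-1)^j C(4,j)(8-j)!
= C(4,0)·8! - C(4,1)·7! + C(4,2)·6! - C(4,3)·5! + C(4,4)·4!
= 40320 - 20160 + 4320 - 480 + 24
= 24024

24024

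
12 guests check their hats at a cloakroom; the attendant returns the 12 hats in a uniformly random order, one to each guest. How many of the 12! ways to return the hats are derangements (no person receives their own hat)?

176214841

!12 is the nearest integer to 12!/e.
12! = 479001600, and 479001600/e ≈ 176214840.93, so !12 = 176214841.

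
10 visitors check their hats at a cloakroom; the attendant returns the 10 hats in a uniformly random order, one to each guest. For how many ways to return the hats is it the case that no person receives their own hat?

1334961

The subfactorial !10 = [10!/e] (nearest integer).
10! = 3628800, and 3628800/e ≈ 1334960.92, so !10 = 1334961.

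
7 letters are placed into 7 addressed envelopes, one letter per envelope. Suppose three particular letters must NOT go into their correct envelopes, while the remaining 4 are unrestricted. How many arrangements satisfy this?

Let A_j be the event that the j-th constrained one is fixed. By inclusion-exclusion over the 3 events:
Σ_{j=0}^{3} (-1)^j C(3,j)(7-j)!
= C(3,0)·7! - C(3,1)·6! + C(3,2)·5! - C(3,3)·4!
= 5040 - 2160 + 360 - 24
= 3216

3216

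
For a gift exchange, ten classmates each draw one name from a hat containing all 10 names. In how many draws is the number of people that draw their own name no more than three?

3559886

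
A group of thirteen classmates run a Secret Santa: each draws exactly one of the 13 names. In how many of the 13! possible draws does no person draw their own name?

2290792932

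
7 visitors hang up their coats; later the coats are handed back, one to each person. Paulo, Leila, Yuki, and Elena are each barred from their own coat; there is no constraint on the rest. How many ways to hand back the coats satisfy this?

Let A_j be the event that the j-th constrained one is fixed. By inclusion-exclusion over the 4 events:
Σ_{j=0}^{4} (-1)^j C(4,j)(7-j)!
= C(4,0)·7! - C(4,1)·6! + C(4,2)·5! - C(4,3)·4! + C(4,4)·3!
= 5040 - 2880 + 720 - 96 + 6
= 2790

2790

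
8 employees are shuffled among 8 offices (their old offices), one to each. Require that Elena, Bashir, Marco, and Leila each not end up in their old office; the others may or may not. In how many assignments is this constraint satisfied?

Let A_j be the event that the j-th constrained one is fixed. By inclusion-exclusion over the 4 events:
Σ_{j=0}^{4} (-1)^j C(4,j)(8-j)!
= C(4,0)·8! - C(4,1)·7! + C(4,2)·6! - C(4,3)·5! + C(4,4)·4!
= 40320 - 20160 + 4320 - 480 + 24
= 24024

24024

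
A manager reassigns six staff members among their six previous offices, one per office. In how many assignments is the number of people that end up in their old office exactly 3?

Pick the 3 fixed positions: C(6,3) = 20 ways.
The other 3 form a derangement: !3 = 2.
Total: 20 × 2 = 40.

40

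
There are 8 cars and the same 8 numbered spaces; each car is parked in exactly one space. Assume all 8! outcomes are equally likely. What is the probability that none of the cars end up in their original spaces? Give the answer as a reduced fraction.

2119/5760

Favorable outcomes: !8 = 14833.
Total outcomes: 8! = 40320.
Probability = 14833/40320 = 2119/5760.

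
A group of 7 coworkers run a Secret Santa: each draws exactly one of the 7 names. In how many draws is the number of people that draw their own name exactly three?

Choose which 3 of the 7 are fixed: C(7,3) = 35.
The remaining 4 must be deranged: !4 = 9.
Total: 35 × 9 = 315.

315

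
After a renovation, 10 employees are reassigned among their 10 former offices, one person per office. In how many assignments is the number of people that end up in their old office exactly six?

1890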